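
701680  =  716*980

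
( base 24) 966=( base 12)3106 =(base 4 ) 1103112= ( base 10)5334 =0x14d6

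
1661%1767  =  1661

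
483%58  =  19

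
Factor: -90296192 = - 2^7*7^1 *179^1*563^1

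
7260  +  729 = 7989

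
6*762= 4572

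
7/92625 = 7/92625 = 0.00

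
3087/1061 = 3087/1061 = 2.91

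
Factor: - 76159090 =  - 2^1*5^1*7^1 * 1087987^1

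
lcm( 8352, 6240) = 542880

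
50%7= 1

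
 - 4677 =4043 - 8720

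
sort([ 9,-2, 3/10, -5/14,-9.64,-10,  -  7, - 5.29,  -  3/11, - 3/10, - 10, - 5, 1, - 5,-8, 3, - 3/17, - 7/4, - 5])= [  -  10,  -  10, - 9.64,  -  8, - 7,-5.29,  -  5, - 5,-5,-2,  -  7/4,  -  5/14, -3/10, - 3/11,-3/17, 3/10,1, 3, 9] 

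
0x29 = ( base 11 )38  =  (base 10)41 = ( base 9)45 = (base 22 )1j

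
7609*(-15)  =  - 114135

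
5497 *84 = 461748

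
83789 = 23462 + 60327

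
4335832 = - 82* (- 52876)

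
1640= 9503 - 7863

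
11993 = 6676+5317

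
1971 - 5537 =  - 3566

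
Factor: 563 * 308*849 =2^2*3^1 * 7^1*11^1*283^1* 563^1  =  147219996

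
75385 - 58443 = 16942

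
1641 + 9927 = 11568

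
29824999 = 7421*4019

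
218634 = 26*8409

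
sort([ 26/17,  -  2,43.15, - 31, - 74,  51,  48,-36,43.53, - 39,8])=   [ - 74,-39,  -  36, - 31, - 2,26/17,8, 43.15,43.53  ,  48, 51]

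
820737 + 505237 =1325974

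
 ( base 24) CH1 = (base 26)alf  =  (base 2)1110010011001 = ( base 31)7j5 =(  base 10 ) 7321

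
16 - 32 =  - 16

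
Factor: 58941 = 3^3 * 37^1*59^1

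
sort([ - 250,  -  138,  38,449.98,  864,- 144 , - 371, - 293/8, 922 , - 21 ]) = [ - 371, - 250, - 144, - 138, - 293/8, - 21,38, 449.98, 864,922]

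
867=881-14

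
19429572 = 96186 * 202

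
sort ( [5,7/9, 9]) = [ 7/9,5,9]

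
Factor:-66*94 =  -  6204 = -2^2*3^1*11^1*47^1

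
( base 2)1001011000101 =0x12c5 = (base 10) 4805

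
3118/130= 1559/65= 23.98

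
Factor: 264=2^3*3^1*11^1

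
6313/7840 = 6313/7840 = 0.81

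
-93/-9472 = 93/9472 = 0.01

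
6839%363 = 305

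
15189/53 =286 + 31/53 = 286.58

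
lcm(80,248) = 2480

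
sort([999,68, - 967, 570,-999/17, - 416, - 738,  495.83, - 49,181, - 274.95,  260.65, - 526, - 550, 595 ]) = [ - 967, - 738, - 550,-526,  -  416,-274.95, - 999/17,  -  49,  68,181,260.65,495.83,570 , 595, 999]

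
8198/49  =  167  +  15/49 = 167.31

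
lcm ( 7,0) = 0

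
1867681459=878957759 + 988723700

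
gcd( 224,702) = 2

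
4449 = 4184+265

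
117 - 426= -309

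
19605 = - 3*( - 6535)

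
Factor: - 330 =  - 2^1 *3^1 * 5^1 * 11^1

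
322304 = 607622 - 285318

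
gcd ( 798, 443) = 1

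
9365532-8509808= 855724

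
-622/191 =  - 4 + 142/191= - 3.26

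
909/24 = 37 + 7/8=37.88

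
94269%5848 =701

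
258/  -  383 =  - 258/383 = - 0.67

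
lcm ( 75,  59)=4425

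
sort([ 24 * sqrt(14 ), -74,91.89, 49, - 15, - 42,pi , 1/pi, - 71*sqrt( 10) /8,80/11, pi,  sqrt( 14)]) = [-74, - 42, - 71*sqrt(10) /8,-15, 1/pi,pi,pi,sqrt(14 ), 80/11, 49, 24 * sqrt ( 14),91.89]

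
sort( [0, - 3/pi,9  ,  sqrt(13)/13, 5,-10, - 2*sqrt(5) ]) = [ - 10, - 2*sqrt(5), - 3/pi,  0, sqrt ( 13)/13, 5,9] 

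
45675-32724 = 12951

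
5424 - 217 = 5207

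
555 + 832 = 1387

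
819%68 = 3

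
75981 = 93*817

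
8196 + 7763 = 15959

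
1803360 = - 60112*(-30) 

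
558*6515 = 3635370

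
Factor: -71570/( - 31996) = 85/38 = 2^(-1 ) * 5^1* 17^1*19^(-1 ) 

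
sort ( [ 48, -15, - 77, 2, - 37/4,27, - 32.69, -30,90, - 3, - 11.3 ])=[  -  77, - 32.69, - 30, - 15, - 11.3, - 37/4, - 3,2,27, 48,90] 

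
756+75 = 831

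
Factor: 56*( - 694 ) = -2^4*7^1*347^1 = - 38864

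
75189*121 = 9097869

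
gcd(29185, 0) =29185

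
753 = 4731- 3978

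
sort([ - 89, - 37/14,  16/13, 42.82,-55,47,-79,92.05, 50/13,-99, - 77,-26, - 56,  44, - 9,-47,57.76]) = [  -  99,-89,-79,-77,-56, - 55, - 47, - 26,  -  9,-37/14,  16/13,  50/13,42.82,44,47,57.76,  92.05]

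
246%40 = 6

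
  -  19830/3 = - 6610 =-  6610.00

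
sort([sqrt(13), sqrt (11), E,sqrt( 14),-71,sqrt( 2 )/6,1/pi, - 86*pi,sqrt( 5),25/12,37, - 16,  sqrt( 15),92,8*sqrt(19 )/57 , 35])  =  [-86 * pi, - 71 , - 16,sqrt( 2 ) /6,  1/pi, 8* sqrt (19 ) /57,25/12,sqrt( 5),E,  sqrt( 11 ), sqrt( 13), sqrt( 14 ),sqrt( 15 ),  35,37,92 ]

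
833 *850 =708050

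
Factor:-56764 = - 2^2  *23^1*617^1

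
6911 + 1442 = 8353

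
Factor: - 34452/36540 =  - 33/35 = - 3^1*5^( - 1)*7^(-1)* 11^1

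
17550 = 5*3510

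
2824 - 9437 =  - 6613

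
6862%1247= 627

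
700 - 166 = 534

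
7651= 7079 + 572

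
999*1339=1337661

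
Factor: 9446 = 2^1*4723^1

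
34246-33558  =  688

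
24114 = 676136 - 652022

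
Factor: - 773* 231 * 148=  - 2^2*3^1 * 7^1 * 11^1 * 37^1*773^1 = - 26427324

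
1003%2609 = 1003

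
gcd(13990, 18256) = 2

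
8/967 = 8/967 = 0.01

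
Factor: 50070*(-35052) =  - 2^3*3^2*5^1*23^1 *127^1*1669^1=- 1755053640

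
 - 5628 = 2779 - 8407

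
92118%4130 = 1258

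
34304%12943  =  8418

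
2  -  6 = -4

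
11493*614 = 7056702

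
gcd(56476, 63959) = 7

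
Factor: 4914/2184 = 9/4=   2^( - 2 ) * 3^2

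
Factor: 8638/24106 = 4319/12053  =  7^1*17^( - 1 )*617^1*709^( - 1 )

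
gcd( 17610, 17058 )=6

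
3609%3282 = 327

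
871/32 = 27  +  7/32 = 27.22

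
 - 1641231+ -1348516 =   -  2989747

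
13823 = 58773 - 44950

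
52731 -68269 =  - 15538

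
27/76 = 27/76 = 0.36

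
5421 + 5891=11312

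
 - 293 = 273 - 566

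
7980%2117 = 1629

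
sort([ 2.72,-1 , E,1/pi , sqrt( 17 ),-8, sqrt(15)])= [-8, - 1,1/pi,E,2.72,sqrt( 15),sqrt( 17)]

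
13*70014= 910182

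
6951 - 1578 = 5373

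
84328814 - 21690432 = 62638382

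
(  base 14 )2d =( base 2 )101001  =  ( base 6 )105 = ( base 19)23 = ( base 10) 41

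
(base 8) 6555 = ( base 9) 4638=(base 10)3437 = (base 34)2x3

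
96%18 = 6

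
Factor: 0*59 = 0^1 = 0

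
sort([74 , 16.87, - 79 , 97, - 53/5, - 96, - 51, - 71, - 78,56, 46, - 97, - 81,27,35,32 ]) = [ - 97, - 96, - 81, - 79, - 78, - 71,-51, - 53/5,16.87, 27,32,35,46, 56,74,97]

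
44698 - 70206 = - 25508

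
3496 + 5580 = 9076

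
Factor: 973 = 7^1*139^1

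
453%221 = 11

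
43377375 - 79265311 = -35887936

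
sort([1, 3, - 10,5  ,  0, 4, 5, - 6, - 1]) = [ - 10,  -  6, - 1, 0,1 , 3,4,5,5 ] 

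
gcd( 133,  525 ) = 7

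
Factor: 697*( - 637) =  - 7^2*13^1*17^1* 41^1 = - 443989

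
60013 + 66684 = 126697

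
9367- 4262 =5105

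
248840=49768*5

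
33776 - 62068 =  - 28292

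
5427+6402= 11829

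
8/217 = 8/217 = 0.04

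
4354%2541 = 1813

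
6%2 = 0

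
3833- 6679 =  - 2846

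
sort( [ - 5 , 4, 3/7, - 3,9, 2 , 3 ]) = [ - 5, - 3 , 3/7, 2, 3,4,9]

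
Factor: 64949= 107^1*607^1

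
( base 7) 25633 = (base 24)bkj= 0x1AB3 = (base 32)6LJ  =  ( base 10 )6835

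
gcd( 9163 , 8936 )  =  1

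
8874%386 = 382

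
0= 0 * 5992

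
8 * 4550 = 36400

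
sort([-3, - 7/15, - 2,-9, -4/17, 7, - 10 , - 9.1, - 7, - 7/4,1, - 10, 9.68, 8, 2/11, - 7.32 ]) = [ - 10, - 10,-9.1, - 9, - 7.32, - 7, - 3, - 2,  -  7/4, - 7/15, - 4/17, 2/11 , 1,7 , 8,9.68 ] 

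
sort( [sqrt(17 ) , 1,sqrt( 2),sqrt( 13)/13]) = [ sqrt(13)/13,1, sqrt ( 2),sqrt (17)]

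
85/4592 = 85/4592=0.02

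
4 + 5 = 9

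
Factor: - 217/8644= - 2^(  -  2) * 7^1*31^1*2161^( - 1) 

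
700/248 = 175/62 = 2.82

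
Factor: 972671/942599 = 138953/134657 = 17^( - 1)*89^ (-2)*283^1*491^1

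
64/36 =16/9 = 1.78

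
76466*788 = 60255208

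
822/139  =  822/139 =5.91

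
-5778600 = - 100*57786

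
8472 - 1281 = 7191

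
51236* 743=38068348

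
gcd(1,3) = 1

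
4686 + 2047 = 6733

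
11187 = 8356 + 2831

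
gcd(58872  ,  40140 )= 2676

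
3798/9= 422 = 422.00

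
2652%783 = 303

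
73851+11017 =84868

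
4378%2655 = 1723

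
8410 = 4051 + 4359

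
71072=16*4442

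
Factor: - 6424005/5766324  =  -2141335/1922108  =  -2^( - 2)*5^1*7^1*193^1  *317^1* 480527^ ( - 1 )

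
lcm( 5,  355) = 355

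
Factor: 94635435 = 3^1*5^1*109^1*57881^1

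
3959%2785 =1174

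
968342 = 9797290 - 8828948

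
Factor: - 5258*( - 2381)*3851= 2^1*11^1*239^1 * 2381^1*3851^1 = 48211816598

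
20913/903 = 23 +48/301 = 23.16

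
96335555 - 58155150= 38180405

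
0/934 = 0  =  0.00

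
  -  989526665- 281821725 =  - 1271348390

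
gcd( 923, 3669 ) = 1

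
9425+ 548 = 9973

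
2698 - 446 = 2252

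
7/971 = 7/971 = 0.01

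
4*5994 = 23976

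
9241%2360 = 2161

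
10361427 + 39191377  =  49552804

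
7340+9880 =17220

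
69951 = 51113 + 18838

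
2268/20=113 + 2/5 = 113.40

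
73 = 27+46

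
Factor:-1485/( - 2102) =2^( - 1)* 3^3*5^1*11^1*1051^ ( - 1)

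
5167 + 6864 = 12031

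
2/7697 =2/7697 = 0.00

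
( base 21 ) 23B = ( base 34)S4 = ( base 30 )11q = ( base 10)956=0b1110111100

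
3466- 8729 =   -  5263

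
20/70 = 2/7= 0.29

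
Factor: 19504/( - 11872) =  - 23/14 = -  2^( - 1) * 7^(  -  1)*23^1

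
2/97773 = 2/97773 = 0.00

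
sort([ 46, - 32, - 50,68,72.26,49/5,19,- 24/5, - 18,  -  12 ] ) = [ - 50, - 32, - 18 ,-12,  -  24/5,49/5,19,46,68, 72.26 ] 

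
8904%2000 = 904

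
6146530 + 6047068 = 12193598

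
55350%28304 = 27046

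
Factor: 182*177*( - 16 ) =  - 515424=- 2^5*3^1*7^1 *13^1*59^1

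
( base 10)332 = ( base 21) fh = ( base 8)514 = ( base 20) gc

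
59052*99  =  5846148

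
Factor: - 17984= - 2^6*281^1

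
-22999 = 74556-97555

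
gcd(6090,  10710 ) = 210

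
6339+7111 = 13450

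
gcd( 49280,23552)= 128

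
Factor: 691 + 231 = 2^1*461^1 = 922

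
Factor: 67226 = 2^1* 33613^1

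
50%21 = 8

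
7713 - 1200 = 6513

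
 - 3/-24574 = 3/24574 = 0.00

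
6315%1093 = 850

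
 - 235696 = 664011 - 899707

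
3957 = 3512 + 445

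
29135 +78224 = 107359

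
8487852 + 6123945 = 14611797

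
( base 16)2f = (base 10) 47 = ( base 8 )57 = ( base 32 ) 1f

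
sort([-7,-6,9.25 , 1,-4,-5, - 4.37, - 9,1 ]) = [ - 9, -7, - 6,-5,  -  4.37, - 4, 1 , 1  ,  9.25]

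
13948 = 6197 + 7751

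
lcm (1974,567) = 53298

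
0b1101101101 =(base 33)qj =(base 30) t7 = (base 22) 1HJ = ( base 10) 877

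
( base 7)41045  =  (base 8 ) 23374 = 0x26fc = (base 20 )14J0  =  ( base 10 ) 9980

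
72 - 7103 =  - 7031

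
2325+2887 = 5212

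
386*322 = 124292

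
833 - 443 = 390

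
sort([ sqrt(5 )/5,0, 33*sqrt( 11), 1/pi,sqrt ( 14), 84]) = [ 0, 1/pi, sqrt (5)/5,sqrt(14 ), 84, 33 * sqrt(11 )]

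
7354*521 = 3831434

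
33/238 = 33/238 = 0.14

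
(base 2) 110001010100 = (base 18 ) 9D6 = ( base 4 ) 301110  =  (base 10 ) 3156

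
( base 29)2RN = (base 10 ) 2488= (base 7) 10153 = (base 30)2MS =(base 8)4670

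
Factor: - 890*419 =-372910 =- 2^1*5^1*89^1*419^1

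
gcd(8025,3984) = 3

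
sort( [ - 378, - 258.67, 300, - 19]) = [ - 378, - 258.67, - 19,300]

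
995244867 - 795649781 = 199595086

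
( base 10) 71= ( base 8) 107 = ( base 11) 65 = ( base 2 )1000111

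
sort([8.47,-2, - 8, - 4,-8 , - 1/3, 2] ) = [-8,-8, - 4, - 2,-1/3, 2, 8.47 ]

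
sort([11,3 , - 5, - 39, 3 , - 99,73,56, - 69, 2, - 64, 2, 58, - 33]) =[  -  99,-69,-64,-39, - 33 , - 5,2,  2,3, 3,11,56,58,  73]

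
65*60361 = 3923465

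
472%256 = 216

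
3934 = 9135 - 5201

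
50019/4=12504 + 3/4 =12504.75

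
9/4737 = 3/1579 = 0.00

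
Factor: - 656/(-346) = 328/173 = 2^3*41^1*173^ ( - 1 )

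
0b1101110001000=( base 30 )7OS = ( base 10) 7048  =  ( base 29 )8b1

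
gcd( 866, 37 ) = 1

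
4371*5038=22021098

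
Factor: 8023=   71^1 * 113^1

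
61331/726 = 61331/726  =  84.48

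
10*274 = 2740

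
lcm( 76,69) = 5244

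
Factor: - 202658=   -  2^1*107^1*947^1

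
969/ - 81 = -323/27= - 11.96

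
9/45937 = 9/45937 = 0.00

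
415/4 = 103 + 3/4 = 103.75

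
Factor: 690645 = 3^1*5^1*41^1*1123^1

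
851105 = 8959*95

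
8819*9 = 79371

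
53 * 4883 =258799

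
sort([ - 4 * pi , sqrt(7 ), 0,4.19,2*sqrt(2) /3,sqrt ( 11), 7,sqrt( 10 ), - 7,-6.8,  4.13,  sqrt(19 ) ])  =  [ - 4*pi ,  -  7, - 6.8,0,2*sqrt( 2)/3, sqrt( 7),sqrt (10 ), sqrt(11),4.13 , 4.19, sqrt(19 ),7 ]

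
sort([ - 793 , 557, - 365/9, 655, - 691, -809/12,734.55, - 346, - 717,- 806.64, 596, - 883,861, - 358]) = [-883,-806.64,-793,-717, - 691,- 358,-346, - 809/12,  -  365/9,557, 596,655, 734.55, 861 ] 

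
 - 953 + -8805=-9758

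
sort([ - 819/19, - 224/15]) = [ - 819/19,-224/15] 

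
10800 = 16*675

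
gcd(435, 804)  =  3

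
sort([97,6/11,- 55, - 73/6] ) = [ - 55, - 73/6,6/11,97 ]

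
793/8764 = 793/8764 = 0.09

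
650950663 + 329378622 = 980329285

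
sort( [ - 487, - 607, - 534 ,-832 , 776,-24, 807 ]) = [ - 832, - 607,  -  534 , - 487, - 24, 776, 807 ]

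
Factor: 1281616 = 2^4*7^1*11443^1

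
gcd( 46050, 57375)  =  75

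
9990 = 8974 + 1016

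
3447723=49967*69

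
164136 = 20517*8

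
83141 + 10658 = 93799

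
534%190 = 154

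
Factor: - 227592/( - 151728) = 2^ ( - 1)*3^1 = 3/2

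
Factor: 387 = 3^2*43^1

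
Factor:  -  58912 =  - 2^5*7^1*263^1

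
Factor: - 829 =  - 829^1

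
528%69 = 45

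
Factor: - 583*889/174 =  -  2^ ( -1 ) * 3^ (  -  1)*7^1*11^1*29^(-1)*53^1*127^1=- 518287/174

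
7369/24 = 307 +1/24=307.04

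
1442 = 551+891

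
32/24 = 4/3  =  1.33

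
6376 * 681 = 4342056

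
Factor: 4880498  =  2^1*7^2*49801^1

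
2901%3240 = 2901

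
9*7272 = 65448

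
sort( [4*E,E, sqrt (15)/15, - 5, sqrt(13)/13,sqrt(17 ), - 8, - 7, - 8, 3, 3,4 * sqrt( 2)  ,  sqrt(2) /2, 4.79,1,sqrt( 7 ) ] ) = [ - 8, - 8, - 7, - 5,sqrt( 15 ) /15, sqrt ( 13 ) /13, sqrt(2)/2, 1, sqrt( 7), E,3,3, sqrt( 17), 4.79, 4*sqrt( 2 ) , 4*E ] 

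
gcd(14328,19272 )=24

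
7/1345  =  7/1345 = 0.01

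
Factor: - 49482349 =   -  7^1*1733^1 * 4079^1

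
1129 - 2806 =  - 1677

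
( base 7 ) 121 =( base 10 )64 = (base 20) 34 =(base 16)40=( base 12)54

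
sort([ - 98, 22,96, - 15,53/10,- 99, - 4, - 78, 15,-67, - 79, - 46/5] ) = [-99, - 98, - 79, - 78,-67, - 15, - 46/5, -4,53/10, 15,22,96 ]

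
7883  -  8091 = - 208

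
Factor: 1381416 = 2^3*3^1*57559^1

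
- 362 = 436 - 798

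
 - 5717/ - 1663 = 3 + 728/1663 =3.44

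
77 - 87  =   - 10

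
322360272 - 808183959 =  -485823687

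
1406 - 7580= -6174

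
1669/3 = 556 + 1/3 = 556.33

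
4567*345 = 1575615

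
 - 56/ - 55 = 1 + 1/55 = 1.02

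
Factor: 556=2^2*139^1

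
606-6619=  -  6013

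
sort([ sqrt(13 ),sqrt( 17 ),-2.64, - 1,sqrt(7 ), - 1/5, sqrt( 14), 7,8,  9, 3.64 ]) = [  -  2.64, - 1,-1/5,  sqrt(7),sqrt(13 ), 3.64, sqrt(14), sqrt(17),7,  8, 9]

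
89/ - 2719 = - 89/2719  =  - 0.03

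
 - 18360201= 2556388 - 20916589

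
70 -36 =34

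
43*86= 3698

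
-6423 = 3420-9843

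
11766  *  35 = 411810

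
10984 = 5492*2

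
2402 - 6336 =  - 3934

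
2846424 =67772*42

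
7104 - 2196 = 4908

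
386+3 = 389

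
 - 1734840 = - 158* 10980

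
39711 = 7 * 5673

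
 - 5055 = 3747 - 8802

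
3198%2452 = 746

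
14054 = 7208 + 6846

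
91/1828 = 91/1828 = 0.05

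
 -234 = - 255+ 21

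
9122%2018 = 1050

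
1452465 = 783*1855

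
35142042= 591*59462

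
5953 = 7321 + -1368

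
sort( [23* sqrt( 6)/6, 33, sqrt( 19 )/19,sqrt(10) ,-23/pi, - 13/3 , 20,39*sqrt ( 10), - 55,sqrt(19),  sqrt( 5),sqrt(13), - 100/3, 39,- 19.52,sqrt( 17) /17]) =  [ - 55,-100/3, - 19.52,  -  23/pi,-13/3, sqrt( 19 ) /19,sqrt( 17)/17,  sqrt(5), sqrt( 10), sqrt(13), sqrt (19 ),23*sqrt( 6 )/6, 20,33 , 39 , 39*sqrt( 10) ] 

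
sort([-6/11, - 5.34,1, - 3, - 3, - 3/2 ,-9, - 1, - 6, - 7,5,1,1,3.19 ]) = [ - 9,-7,  -  6, - 5.34, - 3,-3, - 3/2, - 1, - 6/11,1, 1,  1,3.19,5 ]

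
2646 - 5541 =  - 2895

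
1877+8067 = 9944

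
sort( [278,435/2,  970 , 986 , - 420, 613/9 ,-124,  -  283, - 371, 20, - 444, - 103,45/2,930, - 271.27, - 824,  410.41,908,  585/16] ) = [ - 824, - 444, - 420, - 371 ,- 283,  -  271.27, - 124, - 103,20, 45/2,585/16, 613/9, 435/2, 278,410.41, 908,930,970,986]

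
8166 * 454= 3707364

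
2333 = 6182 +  - 3849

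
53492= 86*622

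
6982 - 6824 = 158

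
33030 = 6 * 5505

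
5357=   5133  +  224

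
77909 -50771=27138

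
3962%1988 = 1974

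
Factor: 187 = 11^1 * 17^1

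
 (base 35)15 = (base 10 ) 40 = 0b101000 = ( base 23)1H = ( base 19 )22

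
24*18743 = 449832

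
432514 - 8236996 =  - 7804482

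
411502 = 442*931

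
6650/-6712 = -1 + 31/3356 = - 0.99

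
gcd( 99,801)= 9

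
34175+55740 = 89915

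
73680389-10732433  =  62947956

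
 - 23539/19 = - 1239 + 2/19 = - 1238.89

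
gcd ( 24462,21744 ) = 2718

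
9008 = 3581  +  5427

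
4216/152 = 527/19=27.74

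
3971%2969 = 1002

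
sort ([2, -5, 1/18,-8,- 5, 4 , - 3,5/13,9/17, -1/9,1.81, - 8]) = [ - 8, - 8,-5, - 5, - 3, - 1/9, 1/18,5/13 , 9/17, 1.81, 2, 4 ] 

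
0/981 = 0 = 0.00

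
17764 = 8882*2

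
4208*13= 54704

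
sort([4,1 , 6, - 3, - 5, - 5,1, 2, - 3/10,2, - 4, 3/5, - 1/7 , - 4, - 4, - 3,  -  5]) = [ - 5,- 5, - 5, - 4, - 4, - 4, - 3, - 3, - 3/10, - 1/7,3/5,1,  1, 2, 2,4 , 6 ] 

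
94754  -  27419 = 67335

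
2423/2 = 2423/2 = 1211.50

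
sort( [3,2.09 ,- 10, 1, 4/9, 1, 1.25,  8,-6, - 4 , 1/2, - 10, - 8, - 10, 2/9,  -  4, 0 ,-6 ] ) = [ - 10 ,-10,  -  10 ,  -  8, - 6 , - 6,-4, - 4, 0, 2/9, 4/9,1/2 , 1,  1,1.25, 2.09,3,8 ] 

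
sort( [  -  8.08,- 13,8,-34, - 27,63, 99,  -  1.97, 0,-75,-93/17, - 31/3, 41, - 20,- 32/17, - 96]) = [-96, - 75, - 34, - 27, - 20, - 13, -31/3,-8.08,  -  93/17,-1.97, - 32/17,  0, 8,41,63,  99] 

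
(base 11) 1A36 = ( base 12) 15B0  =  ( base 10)2580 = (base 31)2l7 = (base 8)5024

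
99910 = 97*1030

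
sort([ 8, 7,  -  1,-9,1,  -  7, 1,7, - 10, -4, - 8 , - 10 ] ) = [ - 10, - 10, - 9,-8, - 7,  -  4  , - 1, 1, 1, 7, 7, 8 ] 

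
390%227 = 163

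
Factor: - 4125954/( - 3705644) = 2062977/1852822= 2^( - 1) * 3^1*7^1 * 193^1  *  509^1 * 926411^(-1 ) 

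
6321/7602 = 301/362 = 0.83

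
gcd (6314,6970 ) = 82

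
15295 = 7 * 2185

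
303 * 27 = 8181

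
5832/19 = 5832/19 = 306.95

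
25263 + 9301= 34564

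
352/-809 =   -  1 + 457/809=-  0.44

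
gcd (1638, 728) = 182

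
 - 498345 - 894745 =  - 1393090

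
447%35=27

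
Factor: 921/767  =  3^1  *  13^( - 1)*59^(  -  1 )* 307^1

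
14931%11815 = 3116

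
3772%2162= 1610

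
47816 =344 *139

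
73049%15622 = 10561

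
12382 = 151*82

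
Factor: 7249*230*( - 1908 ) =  - 2^3*3^2 * 5^1* 11^1*23^1*53^1 * 659^1  =  - 3181151160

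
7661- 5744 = 1917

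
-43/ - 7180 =43/7180  =  0.01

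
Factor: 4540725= 3^3*5^2 * 7^1 *31^2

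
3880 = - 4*( - 970)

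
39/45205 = 39/45205 = 0.00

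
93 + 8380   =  8473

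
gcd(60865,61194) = 329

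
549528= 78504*7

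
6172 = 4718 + 1454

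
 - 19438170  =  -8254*2355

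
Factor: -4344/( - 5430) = 4/5= 2^2*5^( - 1 )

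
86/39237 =86/39237 = 0.00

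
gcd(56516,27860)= 796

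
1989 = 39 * 51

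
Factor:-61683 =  - 3^1*29^1*709^1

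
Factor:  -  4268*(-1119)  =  4775892=2^2* 3^1 * 11^1*97^1*373^1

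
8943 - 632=8311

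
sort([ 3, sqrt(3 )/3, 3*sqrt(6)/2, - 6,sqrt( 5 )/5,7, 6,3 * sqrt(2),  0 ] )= [ - 6 , 0,sqrt( 5 )/5,sqrt (3) /3 , 3, 3*sqrt(6)/2,3*sqrt( 2 ), 6,7 ] 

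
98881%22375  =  9381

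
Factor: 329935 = 5^1*19^1* 23^1*151^1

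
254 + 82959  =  83213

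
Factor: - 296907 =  - 3^1*13^1*23^1*331^1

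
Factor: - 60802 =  - 2^1*7^1*43^1*101^1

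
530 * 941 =498730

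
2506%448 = 266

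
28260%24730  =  3530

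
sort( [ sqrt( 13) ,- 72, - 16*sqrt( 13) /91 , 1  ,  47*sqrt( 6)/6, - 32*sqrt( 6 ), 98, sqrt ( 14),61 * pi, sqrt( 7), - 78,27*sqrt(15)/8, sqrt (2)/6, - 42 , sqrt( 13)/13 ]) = [-32*sqrt( 6), - 78, - 72,-42, - 16*sqrt( 13 )/91, sqrt( 2 )/6, sqrt( 13 )/13, 1 , sqrt( 7), sqrt( 13 ),sqrt( 14),27*sqrt( 15)/8, 47 * sqrt(6)/6, 98, 61*pi ]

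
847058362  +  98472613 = 945530975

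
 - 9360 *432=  - 4043520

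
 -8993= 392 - 9385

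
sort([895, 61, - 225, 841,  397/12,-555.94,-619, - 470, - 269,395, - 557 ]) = [-619, - 557,-555.94 , - 470,-269, - 225, 397/12, 61, 395,841, 895]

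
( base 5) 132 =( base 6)110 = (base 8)52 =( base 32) 1a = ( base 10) 42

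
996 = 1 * 996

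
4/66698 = 2/33349  =  0.00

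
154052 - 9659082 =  - 9505030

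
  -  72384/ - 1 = 72384/1 = 72384.00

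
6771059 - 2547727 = 4223332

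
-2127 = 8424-10551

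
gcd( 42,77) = 7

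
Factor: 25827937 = 25827937^1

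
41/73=41/73 = 0.56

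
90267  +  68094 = 158361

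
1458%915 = 543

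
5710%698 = 126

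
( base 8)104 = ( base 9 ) 75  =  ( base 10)68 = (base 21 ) 35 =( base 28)2C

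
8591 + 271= 8862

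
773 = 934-161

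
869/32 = 27 + 5/32 = 27.16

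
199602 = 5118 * 39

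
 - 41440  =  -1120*37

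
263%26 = 3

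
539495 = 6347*85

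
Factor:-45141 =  - 3^1*41^1 *367^1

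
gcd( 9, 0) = 9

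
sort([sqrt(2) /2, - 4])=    [ - 4 , sqrt(2) /2 ] 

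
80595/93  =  26865/31 = 866.61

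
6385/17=375  +  10/17 = 375.59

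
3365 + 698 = 4063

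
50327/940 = 53 + 507/940= 53.54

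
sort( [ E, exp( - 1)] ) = [exp( - 1 ),E ]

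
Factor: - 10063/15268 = -29/44 = -2^( - 2)*11^( -1 )*29^1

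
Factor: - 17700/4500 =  - 3^( - 1) * 5^( - 1 )*59^1 = -59/15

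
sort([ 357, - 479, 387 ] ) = [-479,357, 387 ]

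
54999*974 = 53569026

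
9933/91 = 1419/13= 109.15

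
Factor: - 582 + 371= - 211^1 = - 211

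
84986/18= 42493/9=4721.44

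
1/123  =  1/123 = 0.01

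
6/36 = 1/6 = 0.17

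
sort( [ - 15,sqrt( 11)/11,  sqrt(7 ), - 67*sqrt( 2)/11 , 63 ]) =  [  -  15,  -  67 * sqrt(2) /11, sqrt(11)/11,sqrt( 7), 63 ] 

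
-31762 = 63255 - 95017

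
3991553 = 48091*83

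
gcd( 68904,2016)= 72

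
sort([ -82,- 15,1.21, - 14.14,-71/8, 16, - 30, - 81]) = [  -  82,-81,-30,-15, - 14.14 ,-71/8, 1.21, 16]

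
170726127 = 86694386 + 84031741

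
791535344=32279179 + 759256165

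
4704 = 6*784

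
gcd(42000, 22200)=600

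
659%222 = 215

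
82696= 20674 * 4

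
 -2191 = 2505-4696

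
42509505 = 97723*435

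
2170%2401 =2170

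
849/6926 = 849/6926 = 0.12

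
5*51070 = 255350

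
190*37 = 7030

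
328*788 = 258464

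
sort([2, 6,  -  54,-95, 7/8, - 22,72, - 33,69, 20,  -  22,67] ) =[-95, - 54,  -  33, - 22,  -  22, 7/8, 2 , 6, 20, 67, 69,72]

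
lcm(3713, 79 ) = 3713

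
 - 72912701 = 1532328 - 74445029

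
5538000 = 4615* 1200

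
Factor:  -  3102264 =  - 2^3*3^2*11^1*3917^1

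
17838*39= 695682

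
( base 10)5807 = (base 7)22634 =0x16af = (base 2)1011010101111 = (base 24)a1n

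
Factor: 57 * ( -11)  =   - 627 = - 3^1*11^1* 19^1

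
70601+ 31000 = 101601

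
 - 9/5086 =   -  1 + 5077/5086= - 0.00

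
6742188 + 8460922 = 15203110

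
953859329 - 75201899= 878657430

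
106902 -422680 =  - 315778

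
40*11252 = 450080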